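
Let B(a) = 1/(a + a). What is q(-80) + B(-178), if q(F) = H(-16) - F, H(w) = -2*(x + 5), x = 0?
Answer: 24919/356 ≈ 69.997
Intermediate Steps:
H(w) = -10 (H(w) = -2*(0 + 5) = -2*5 = -10)
B(a) = 1/(2*a)
q(F) = -10 - F
q(-80) + B(-178) = (-10 - 1*(-80)) + (½)/(-178) = (-10 + 80) + (½)*(-1/178) = 70 - 1/356 = 24919/356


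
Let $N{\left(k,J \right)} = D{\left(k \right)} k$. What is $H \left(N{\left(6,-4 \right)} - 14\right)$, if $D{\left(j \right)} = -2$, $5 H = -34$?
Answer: $\frac{884}{5} \approx 176.8$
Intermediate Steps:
$H = - \frac{34}{5}$ ($H = \frac{1}{5} \left(-34\right) = - \frac{34}{5} \approx -6.8$)
$N{\left(k,J \right)} = - 2 k$
$H \left(N{\left(6,-4 \right)} - 14\right) = - \frac{34 \left(\left(-2\right) 6 - 14\right)}{5} = - \frac{34 \left(-12 - 14\right)}{5} = \left(- \frac{34}{5}\right) \left(-26\right) = \frac{884}{5}$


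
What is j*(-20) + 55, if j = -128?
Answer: 2615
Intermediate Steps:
j*(-20) + 55 = -128*(-20) + 55 = 2560 + 55 = 2615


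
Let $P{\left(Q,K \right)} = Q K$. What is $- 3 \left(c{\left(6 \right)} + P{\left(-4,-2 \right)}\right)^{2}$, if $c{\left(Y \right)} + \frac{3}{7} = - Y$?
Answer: $- \frac{363}{49} \approx -7.4082$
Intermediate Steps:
$c{\left(Y \right)} = - \frac{3}{7} - Y$
$P{\left(Q,K \right)} = K Q$
$- 3 \left(c{\left(6 \right)} + P{\left(-4,-2 \right)}\right)^{2} = - 3 \left(\left(- \frac{3}{7} - 6\right) - -8\right)^{2} = - 3 \left(\left(- \frac{3}{7} - 6\right) + 8\right)^{2} = - 3 \left(- \frac{45}{7} + 8\right)^{2} = - 3 \left(\frac{11}{7}\right)^{2} = \left(-3\right) \frac{121}{49} = - \frac{363}{49}$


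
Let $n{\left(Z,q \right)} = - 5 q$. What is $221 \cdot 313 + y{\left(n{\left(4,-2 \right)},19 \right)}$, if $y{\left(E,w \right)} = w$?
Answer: $69192$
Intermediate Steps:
$221 \cdot 313 + y{\left(n{\left(4,-2 \right)},19 \right)} = 221 \cdot 313 + 19 = 69173 + 19 = 69192$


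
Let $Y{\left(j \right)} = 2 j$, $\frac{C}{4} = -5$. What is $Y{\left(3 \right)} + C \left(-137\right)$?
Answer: $2746$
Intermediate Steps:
$C = -20$ ($C = 4 \left(-5\right) = -20$)
$Y{\left(3 \right)} + C \left(-137\right) = 2 \cdot 3 - -2740 = 6 + 2740 = 2746$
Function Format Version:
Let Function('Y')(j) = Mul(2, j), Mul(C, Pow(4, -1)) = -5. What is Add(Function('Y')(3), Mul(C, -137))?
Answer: 2746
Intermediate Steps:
C = -20 (C = Mul(4, -5) = -20)
Add(Function('Y')(3), Mul(C, -137)) = Add(Mul(2, 3), Mul(-20, -137)) = Add(6, 2740) = 2746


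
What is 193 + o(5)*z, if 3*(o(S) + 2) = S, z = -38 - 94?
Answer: 237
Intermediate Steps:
z = -132
o(S) = -2 + S/3
193 + o(5)*z = 193 + (-2 + (1/3)*5)*(-132) = 193 + (-2 + 5/3)*(-132) = 193 - 1/3*(-132) = 193 + 44 = 237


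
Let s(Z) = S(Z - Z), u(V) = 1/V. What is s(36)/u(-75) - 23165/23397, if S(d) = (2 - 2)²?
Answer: -23165/23397 ≈ -0.99008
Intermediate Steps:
S(d) = 0 (S(d) = 0² = 0)
s(Z) = 0
s(36)/u(-75) - 23165/23397 = 0/(1/(-75)) - 23165/23397 = 0/(-1/75) - 23165*1/23397 = 0*(-75) - 23165/23397 = 0 - 23165/23397 = -23165/23397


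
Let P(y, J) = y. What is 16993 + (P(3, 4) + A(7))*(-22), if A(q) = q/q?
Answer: 16905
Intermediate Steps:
A(q) = 1
16993 + (P(3, 4) + A(7))*(-22) = 16993 + (3 + 1)*(-22) = 16993 + 4*(-22) = 16993 - 88 = 16905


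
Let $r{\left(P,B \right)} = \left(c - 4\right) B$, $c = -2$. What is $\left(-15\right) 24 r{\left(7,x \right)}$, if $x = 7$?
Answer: $15120$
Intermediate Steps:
$r{\left(P,B \right)} = - 6 B$ ($r{\left(P,B \right)} = \left(-2 - 4\right) B = - 6 B$)
$\left(-15\right) 24 r{\left(7,x \right)} = \left(-15\right) 24 \left(\left(-6\right) 7\right) = \left(-360\right) \left(-42\right) = 15120$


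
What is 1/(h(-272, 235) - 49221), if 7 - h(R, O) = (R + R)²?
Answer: -1/345150 ≈ -2.8973e-6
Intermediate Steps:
h(R, O) = 7 - 4*R² (h(R, O) = 7 - (R + R)² = 7 - (2*R)² = 7 - 4*R²)
1/(h(-272, 235) - 49221) = 1/((7 - 4*(-272)²) - 49221) = 1/((7 - 4*73984) - 49221) = 1/((7 - 295936) - 49221) = 1/(-295929 - 49221) = 1/(-345150) = -1/345150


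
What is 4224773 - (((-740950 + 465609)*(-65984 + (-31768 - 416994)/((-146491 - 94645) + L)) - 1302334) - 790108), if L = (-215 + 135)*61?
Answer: -2233982862444711/123008 ≈ -1.8161e+10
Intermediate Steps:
L = -4880 (L = -80*61 = -4880)
4224773 - (((-740950 + 465609)*(-65984 + (-31768 - 416994)/((-146491 - 94645) + L)) - 1302334) - 790108) = 4224773 - (((-740950 + 465609)*(-65984 + (-31768 - 416994)/((-146491 - 94645) - 4880)) - 1302334) - 790108) = 4224773 - ((-275341*(-65984 - 448762/(-241136 - 4880)) - 1302334) - 790108) = 4224773 - ((-275341*(-65984 - 448762/(-246016)) - 1302334) - 790108) = 4224773 - ((-275341*(-65984 - 448762*(-1/246016)) - 1302334) - 790108) = 4224773 - ((-275341*(-65984 + 224381/123008) - 1302334) - 790108) = 4224773 - ((-275341*(-8116335491/123008) - 1302334) - 790108) = 4224773 - ((2234759930427431/123008 - 1302334) - 790108) = 4224773 - (2234599732926759/123008 - 790108) = 4224773 - 1*2234502543321895/123008 = 4224773 - 2234502543321895/123008 = -2233982862444711/123008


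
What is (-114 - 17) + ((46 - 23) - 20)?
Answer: -128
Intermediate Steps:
(-114 - 17) + ((46 - 23) - 20) = -131 + (23 - 20) = -131 + 3 = -128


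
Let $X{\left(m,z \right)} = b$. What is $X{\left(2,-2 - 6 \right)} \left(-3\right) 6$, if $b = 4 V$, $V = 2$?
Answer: $-144$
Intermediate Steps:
$b = 8$ ($b = 4 \cdot 2 = 8$)
$X{\left(m,z \right)} = 8$
$X{\left(2,-2 - 6 \right)} \left(-3\right) 6 = 8 \left(-3\right) 6 = \left(-24\right) 6 = -144$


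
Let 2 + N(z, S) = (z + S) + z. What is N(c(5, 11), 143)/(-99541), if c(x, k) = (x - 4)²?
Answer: -11/7657 ≈ -0.0014366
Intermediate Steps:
c(x, k) = (-4 + x)²
N(z, S) = -2 + S + 2*z (N(z, S) = -2 + ((z + S) + z) = -2 + ((S + z) + z) = -2 + (S + 2*z) = -2 + S + 2*z)
N(c(5, 11), 143)/(-99541) = (-2 + 143 + 2*(-4 + 5)²)/(-99541) = (-2 + 143 + 2*1²)*(-1/99541) = (-2 + 143 + 2*1)*(-1/99541) = (-2 + 143 + 2)*(-1/99541) = 143*(-1/99541) = -11/7657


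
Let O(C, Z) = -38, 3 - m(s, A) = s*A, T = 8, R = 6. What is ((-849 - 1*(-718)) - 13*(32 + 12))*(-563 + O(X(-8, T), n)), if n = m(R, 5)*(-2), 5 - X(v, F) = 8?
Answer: 422503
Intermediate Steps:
X(v, F) = -3 (X(v, F) = 5 - 1*8 = 5 - 8 = -3)
m(s, A) = 3 - A*s (m(s, A) = 3 - s*A = 3 - A*s)
n = 54 (n = (3 - 1*5*6)*(-2) = (3 - 30)*(-2) = -27*(-2) = 54)
((-849 - 1*(-718)) - 13*(32 + 12))*(-563 + O(X(-8, T), n)) = ((-849 - 1*(-718)) - 13*(32 + 12))*(-563 - 38) = ((-849 + 718) - 13*44)*(-601) = (-131 - 572)*(-601) = -703*(-601) = 422503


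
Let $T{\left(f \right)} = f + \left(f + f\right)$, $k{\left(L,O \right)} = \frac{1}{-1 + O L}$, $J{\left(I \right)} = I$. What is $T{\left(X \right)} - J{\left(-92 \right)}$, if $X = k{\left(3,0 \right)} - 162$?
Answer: $-397$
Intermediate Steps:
$k{\left(L,O \right)} = \frac{1}{-1 + L O}$
$X = -163$ ($X = \frac{1}{-1 + 3 \cdot 0} - 162 = \frac{1}{-1 + 0} - 162 = \frac{1}{-1} - 162 = -1 - 162 = -163$)
$T{\left(f \right)} = 3 f$ ($T{\left(f \right)} = f + 2 f = 3 f$)
$T{\left(X \right)} - J{\left(-92 \right)} = 3 \left(-163\right) - -92 = -489 + 92 = -397$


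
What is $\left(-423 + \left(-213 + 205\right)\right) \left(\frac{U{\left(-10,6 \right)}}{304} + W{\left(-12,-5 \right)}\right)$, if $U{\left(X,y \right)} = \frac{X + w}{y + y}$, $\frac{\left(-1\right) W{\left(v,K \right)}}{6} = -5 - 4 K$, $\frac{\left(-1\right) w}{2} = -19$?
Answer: $\frac{35373463}{912} \approx 38787.0$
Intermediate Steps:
$w = 38$ ($w = \left(-2\right) \left(-19\right) = 38$)
$W{\left(v,K \right)} = 30 + 24 K$ ($W{\left(v,K \right)} = - 6 \left(-5 - 4 K\right) = 30 + 24 K$)
$U{\left(X,y \right)} = \frac{38 + X}{2 y}$ ($U{\left(X,y \right)} = \frac{X + 38}{y + y} = \frac{38 + X}{2 y}$)
$\left(-423 + \left(-213 + 205\right)\right) \left(\frac{U{\left(-10,6 \right)}}{304} + W{\left(-12,-5 \right)}\right) = \left(-423 + \left(-213 + 205\right)\right) \left(\frac{\frac{1}{2} \cdot \frac{1}{6} \left(38 - 10\right)}{304} + \left(30 + 24 \left(-5\right)\right)\right) = \left(-423 - 8\right) \left(\frac{1}{2} \cdot \frac{1}{6} \cdot 28 \cdot \frac{1}{304} + \left(30 - 120\right)\right) = - 431 \left(\frac{7}{3} \cdot \frac{1}{304} - 90\right) = - 431 \left(\frac{7}{912} - 90\right) = \left(-431\right) \left(- \frac{82073}{912}\right) = \frac{35373463}{912}$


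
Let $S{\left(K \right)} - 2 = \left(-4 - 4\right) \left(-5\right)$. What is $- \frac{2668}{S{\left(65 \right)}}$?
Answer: $- \frac{1334}{21} \approx -63.524$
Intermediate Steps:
$S{\left(K \right)} = 42$ ($S{\left(K \right)} = 2 + \left(-4 - 4\right) \left(-5\right) = 2 - -40 = 2 + 40 = 42$)
$- \frac{2668}{S{\left(65 \right)}} = - \frac{2668}{42} = \left(-2668\right) \frac{1}{42} = - \frac{1334}{21}$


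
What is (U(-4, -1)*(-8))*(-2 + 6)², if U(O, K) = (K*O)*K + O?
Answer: 1024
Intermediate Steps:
U(O, K) = O + O*K² (U(O, K) = O*K² + O = O + O*K²)
(U(-4, -1)*(-8))*(-2 + 6)² = (-4*(1 + (-1)²)*(-8))*(-2 + 6)² = (-4*(1 + 1)*(-8))*4² = (-4*2*(-8))*16 = -8*(-8)*16 = 64*16 = 1024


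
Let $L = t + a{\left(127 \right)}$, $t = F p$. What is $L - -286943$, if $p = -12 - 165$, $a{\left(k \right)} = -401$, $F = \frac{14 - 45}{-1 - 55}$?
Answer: $\frac{16040865}{56} \approx 2.8644 \cdot 10^{5}$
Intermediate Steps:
$F = \frac{31}{56}$ ($F = - \frac{31}{-56} = \left(-31\right) \left(- \frac{1}{56}\right) = \frac{31}{56} \approx 0.55357$)
$p = -177$ ($p = -12 - 165 = -177$)
$t = - \frac{5487}{56}$ ($t = \frac{31}{56} \left(-177\right) = - \frac{5487}{56} \approx -97.982$)
$L = - \frac{27943}{56}$ ($L = - \frac{5487}{56} - 401 = - \frac{27943}{56} \approx -498.98$)
$L - -286943 = - \frac{27943}{56} - -286943 = - \frac{27943}{56} + 286943 = \frac{16040865}{56}$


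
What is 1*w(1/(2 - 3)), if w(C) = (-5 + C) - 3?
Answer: -9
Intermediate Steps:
w(C) = -8 + C
1*w(1/(2 - 3)) = 1*(-8 + 1/(2 - 3)) = 1*(-8 + 1/(-1)) = 1*(-8 - 1) = 1*(-9) = -9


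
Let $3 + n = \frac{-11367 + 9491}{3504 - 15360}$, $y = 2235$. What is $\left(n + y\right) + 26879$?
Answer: $\frac{86285473}{2964} \approx 29111.0$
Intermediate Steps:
$n = - \frac{8423}{2964}$ ($n = -3 + \frac{-11367 + 9491}{3504 - 15360} = -3 - \frac{1876}{-11856} = -3 - - \frac{469}{2964} = -3 + \frac{469}{2964} = - \frac{8423}{2964} \approx -2.8418$)
$\left(n + y\right) + 26879 = \left(- \frac{8423}{2964} + 2235\right) + 26879 = \frac{6616117}{2964} + 26879 = \frac{86285473}{2964}$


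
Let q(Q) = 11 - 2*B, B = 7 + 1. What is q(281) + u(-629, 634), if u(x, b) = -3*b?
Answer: -1907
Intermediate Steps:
B = 8
q(Q) = -5 (q(Q) = 11 - 2*8 = 11 - 16 = -5)
q(281) + u(-629, 634) = -5 - 3*634 = -5 - 1902 = -1907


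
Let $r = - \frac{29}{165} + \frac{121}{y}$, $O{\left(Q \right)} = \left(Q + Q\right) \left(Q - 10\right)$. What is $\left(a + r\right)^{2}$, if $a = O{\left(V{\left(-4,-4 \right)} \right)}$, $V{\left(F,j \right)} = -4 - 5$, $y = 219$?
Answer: $\frac{17006782149184}{145082025} \approx 1.1722 \cdot 10^{5}$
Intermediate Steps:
$V{\left(F,j \right)} = -9$ ($V{\left(F,j \right)} = -4 - 5 = -9$)
$O{\left(Q \right)} = 2 Q \left(-10 + Q\right)$
$a = 342$ ($a = 2 \left(-9\right) \left(-10 - 9\right) = 2 \left(-9\right) \left(-19\right) = 342$)
$r = \frac{4538}{12045}$ ($r = - \frac{29}{165} + \frac{121}{219} = \frac{4538}{12045} \approx 0.37675$)
$\left(a + r\right)^{2} = \left(342 + \frac{4538}{12045}\right)^{2} = \left(\frac{4123928}{12045}\right)^{2} = \frac{17006782149184}{145082025}$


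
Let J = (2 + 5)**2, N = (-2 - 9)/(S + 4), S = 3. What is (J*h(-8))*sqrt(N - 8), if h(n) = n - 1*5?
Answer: -91*I*sqrt(469) ≈ -1970.7*I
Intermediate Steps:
h(n) = -5 + n (h(n) = n - 5 = -5 + n)
N = -11/7 (N = (-2 - 9)/(3 + 4) = -11/7 ≈ -1.5714)
J = 49 (J = 7**2 = 49)
(J*h(-8))*sqrt(N - 8) = (49*(-5 - 8))*sqrt(-11/7 - 8) = (49*(-13))*sqrt(-67/7) = -91*I*sqrt(469)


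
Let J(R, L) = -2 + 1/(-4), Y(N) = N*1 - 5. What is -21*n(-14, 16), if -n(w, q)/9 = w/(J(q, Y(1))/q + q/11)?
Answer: -1862784/925 ≈ -2013.8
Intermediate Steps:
Y(N) = -5 + N (Y(N) = N - 5 = -5 + N)
J(R, L) = -9/4 (J(R, L) = -2 - ¼ = -9/4)
n(w, q) = -9*w/(-9/(4*q) + q/11)
-21*n(-14, 16) = -(-8316)*16*(-14)/(-99 + 4*16²) = -(-8316)*16*(-14)/(-99 + 4*256) = -(-8316)*16*(-14)/(-99 + 1024) = -(-8316)*16*(-14)/925 = -21*88704/925 = -1862784/925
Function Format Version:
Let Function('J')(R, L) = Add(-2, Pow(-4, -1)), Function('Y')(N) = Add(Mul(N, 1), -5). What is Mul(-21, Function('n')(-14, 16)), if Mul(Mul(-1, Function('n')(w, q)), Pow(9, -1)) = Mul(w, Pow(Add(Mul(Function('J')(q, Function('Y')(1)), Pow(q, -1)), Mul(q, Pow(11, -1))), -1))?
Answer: Rational(-1862784, 925) ≈ -2013.8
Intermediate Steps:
Function('Y')(N) = Add(-5, N) (Function('Y')(N) = Add(N, -5) = Add(-5, N))
Function('J')(R, L) = Rational(-9, 4) (Function('J')(R, L) = Add(-2, Rational(-1, 4)) = Rational(-9, 4))
Function('n')(w, q) = Mul(-9, w, Pow(Add(Mul(Rational(-9, 4), Pow(q, -1)), Mul(Rational(1, 11), q)), -1)) (Function('n')(w, q) = Mul(-9, Mul(w, Pow(Add(Mul(Rational(-9, 4), Pow(q, -1)), Mul(q, Pow(11, -1))), -1))) = Mul(-9, Mul(w, Pow(Add(Mul(Rational(-9, 4), Pow(q, -1)), Mul(q, Rational(1, 11))), -1))) = Mul(-9, Mul(w, Pow(Add(Mul(Rational(-9, 4), Pow(q, -1)), Mul(Rational(1, 11), q)), -1))) = Mul(-9, w, Pow(Add(Mul(Rational(-9, 4), Pow(q, -1)), Mul(Rational(1, 11), q)), -1)))
Mul(-21, Function('n')(-14, 16)) = Mul(-21, Mul(-396, 16, -14, Pow(Add(-99, Mul(4, Pow(16, 2))), -1))) = Mul(-21, Mul(-396, 16, -14, Pow(Add(-99, Mul(4, 256)), -1))) = Mul(-21, Mul(-396, 16, -14, Pow(Add(-99, 1024), -1))) = Mul(-21, Mul(-396, 16, -14, Pow(925, -1))) = Mul(-21, Mul(-396, 16, -14, Rational(1, 925))) = Mul(-21, Rational(88704, 925)) = Rational(-1862784, 925)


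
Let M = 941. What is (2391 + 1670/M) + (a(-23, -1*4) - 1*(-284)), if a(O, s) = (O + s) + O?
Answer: 2471795/941 ≈ 2626.8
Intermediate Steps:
a(O, s) = s + 2*O
(2391 + 1670/M) + (a(-23, -1*4) - 1*(-284)) = (2391 + 1670/941) + ((-1*4 + 2*(-23)) - 1*(-284)) = (2391 + 1670*(1/941)) + ((-4 - 46) + 284) = (2391 + 1670/941) + (-50 + 284) = 2251601/941 + 234 = 2471795/941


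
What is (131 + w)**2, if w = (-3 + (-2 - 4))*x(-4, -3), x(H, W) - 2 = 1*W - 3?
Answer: 27889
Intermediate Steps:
x(H, W) = -1 + W (x(H, W) = 2 + (1*W - 3) = 2 + (W - 3) = 2 + (-3 + W) = -1 + W)
w = 36 (w = (-3 + (-2 - 4))*(-1 - 3) = (-3 - 6)*(-4) = -9*(-4) = 36)
(131 + w)**2 = (131 + 36)**2 = 167**2 = 27889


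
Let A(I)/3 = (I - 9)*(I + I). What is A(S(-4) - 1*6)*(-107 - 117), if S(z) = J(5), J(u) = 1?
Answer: -94080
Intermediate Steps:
S(z) = 1
A(I) = 6*I*(-9 + I) (A(I) = 3*((I - 9)*(I + I)) = 3*((-9 + I)*(2*I)) = 3*(2*I*(-9 + I)) = 6*I*(-9 + I))
A(S(-4) - 1*6)*(-107 - 117) = (6*(1 - 1*6)*(-9 + (1 - 1*6)))*(-107 - 117) = (6*(1 - 6)*(-9 + (1 - 6)))*(-224) = (6*(-5)*(-9 - 5))*(-224) = (6*(-5)*(-14))*(-224) = 420*(-224) = -94080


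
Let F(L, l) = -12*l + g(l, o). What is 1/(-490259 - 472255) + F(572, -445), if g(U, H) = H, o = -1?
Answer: 5138862245/962514 ≈ 5339.0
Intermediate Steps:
F(L, l) = -1 - 12*l (F(L, l) = -12*l - 1 = -1 - 12*l)
1/(-490259 - 472255) + F(572, -445) = 1/(-490259 - 472255) + (-1 - 12*(-445)) = 1/(-962514) + (-1 + 5340) = -1/962514 + 5339 = 5138862245/962514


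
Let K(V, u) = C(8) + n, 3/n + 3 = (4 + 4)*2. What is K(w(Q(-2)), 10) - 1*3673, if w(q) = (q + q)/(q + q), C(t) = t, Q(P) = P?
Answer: -47642/13 ≈ -3664.8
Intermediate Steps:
n = 3/13 (n = 3/(-3 + (4 + 4)*2) = 3/(-3 + 8*2) = 3/(-3 + 16) = 3/13 ≈ 0.23077)
w(q) = 1 (w(q) = (2*q)/((2*q)) = (2*q)*(1/(2*q)) = 1)
K(V, u) = 107/13 (K(V, u) = 8 + 3/13 = 107/13)
K(w(Q(-2)), 10) - 1*3673 = 107/13 - 1*3673 = 107/13 - 3673 = -47642/13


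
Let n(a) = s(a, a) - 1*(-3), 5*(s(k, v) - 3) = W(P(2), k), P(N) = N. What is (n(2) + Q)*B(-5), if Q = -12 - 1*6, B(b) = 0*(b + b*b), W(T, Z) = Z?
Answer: 0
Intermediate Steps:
s(k, v) = 3 + k/5
n(a) = 6 + a/5 (n(a) = (3 + a/5) - 1*(-3) = (3 + a/5) + 3 = 6 + a/5)
B(b) = 0 (B(b) = 0*(b + b**2) = 0)
Q = -18 (Q = -12 - 6 = -18)
(n(2) + Q)*B(-5) = ((6 + (1/5)*2) - 18)*0 = ((6 + 2/5) - 18)*0 = (32/5 - 18)*0 = -58/5*0 = 0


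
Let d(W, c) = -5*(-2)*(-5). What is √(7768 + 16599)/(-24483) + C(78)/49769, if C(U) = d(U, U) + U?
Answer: 28/49769 - 59*√7/24483 ≈ -0.0058132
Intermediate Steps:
d(W, c) = -50 (d(W, c) = 10*(-5) = -50)
C(U) = -50 + U
√(7768 + 16599)/(-24483) + C(78)/49769 = √(7768 + 16599)/(-24483) + (-50 + 78)/49769 = √24367*(-1/24483) + 28*(1/49769) = (59*√7)*(-1/24483) + 28/49769 = -59*√7/24483 + 28/49769 = 28/49769 - 59*√7/24483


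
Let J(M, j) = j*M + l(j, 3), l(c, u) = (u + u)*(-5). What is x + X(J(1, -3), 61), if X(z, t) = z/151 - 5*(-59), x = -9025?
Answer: -1318263/151 ≈ -8730.2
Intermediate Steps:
l(c, u) = -10*u (l(c, u) = (2*u)*(-5) = -10*u)
J(M, j) = -30 + M*j (J(M, j) = j*M - 10*3 = M*j - 30 = -30 + M*j)
X(z, t) = 295 + z/151 (X(z, t) = z/151 + 295 = 295 + z/151)
x + X(J(1, -3), 61) = -9025 + (295 + (-30 + 1*(-3))/151) = -9025 + (295 + (-30 - 3)/151) = -9025 + (295 + (1/151)*(-33)) = -9025 + (295 - 33/151) = -9025 + 44512/151 = -1318263/151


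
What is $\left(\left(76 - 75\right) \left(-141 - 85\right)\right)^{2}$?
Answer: $51076$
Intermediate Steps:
$\left(\left(76 - 75\right) \left(-141 - 85\right)\right)^{2} = \left(1 \left(-226\right)\right)^{2} = \left(-226\right)^{2} = 51076$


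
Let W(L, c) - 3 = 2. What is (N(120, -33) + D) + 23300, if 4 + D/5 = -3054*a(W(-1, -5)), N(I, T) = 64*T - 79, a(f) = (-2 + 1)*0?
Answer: 21089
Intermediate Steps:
W(L, c) = 5 (W(L, c) = 3 + 2 = 5)
a(f) = 0 (a(f) = -1*0 = 0)
N(I, T) = -79 + 64*T
D = -20 (D = -20 + 5*(-3054*0) = -20 + 5*0 = -20 + 0 = -20)
(N(120, -33) + D) + 23300 = ((-79 + 64*(-33)) - 20) + 23300 = ((-79 - 2112) - 20) + 23300 = (-2191 - 20) + 23300 = -2211 + 23300 = 21089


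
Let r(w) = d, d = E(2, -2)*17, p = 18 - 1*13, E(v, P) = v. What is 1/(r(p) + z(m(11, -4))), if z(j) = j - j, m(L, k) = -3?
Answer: 1/34 ≈ 0.029412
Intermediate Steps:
z(j) = 0
p = 5 (p = 18 - 13 = 5)
d = 34 (d = 2*17 = 34)
r(w) = 34
1/(r(p) + z(m(11, -4))) = 1/(34 + 0) = 1/34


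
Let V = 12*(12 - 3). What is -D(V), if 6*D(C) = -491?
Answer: 491/6 ≈ 81.833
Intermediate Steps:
V = 108 (V = 12*9 = 108)
D(C) = -491/6 (D(C) = (⅙)*(-491) = -491/6)
-D(V) = -1*(-491/6) = 491/6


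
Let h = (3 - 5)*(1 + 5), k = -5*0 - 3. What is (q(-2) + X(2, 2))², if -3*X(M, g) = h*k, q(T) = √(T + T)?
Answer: 140 - 48*I ≈ 140.0 - 48.0*I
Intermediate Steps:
q(T) = √2*√T (q(T) = √(2*T) = √2*√T)
k = -3 (k = 0 - 3 = -3)
h = -12 (h = -2*6 = -12)
X(M, g) = -12 (X(M, g) = -(-4)*(-3) = -⅓*36 = -12)
(q(-2) + X(2, 2))² = (√2*√(-2) - 12)² = (√2*(I*√2) - 12)² = (2*I - 12)² = (-12 + 2*I)²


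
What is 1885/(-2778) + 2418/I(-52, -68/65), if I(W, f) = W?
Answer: -65531/1389 ≈ -47.179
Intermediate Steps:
1885/(-2778) + 2418/I(-52, -68/65) = 1885/(-2778) + 2418/(-52) = 1885*(-1/2778) + 2418*(-1/52) = -1885/2778 - 93/2 = -65531/1389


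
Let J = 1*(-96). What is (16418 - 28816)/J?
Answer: 6199/48 ≈ 129.15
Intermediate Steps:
J = -96
(16418 - 28816)/J = (16418 - 28816)/(-96) = -12398*(-1/96) = 6199/48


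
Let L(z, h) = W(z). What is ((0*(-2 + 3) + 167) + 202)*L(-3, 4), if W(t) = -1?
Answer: -369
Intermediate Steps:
L(z, h) = -1
((0*(-2 + 3) + 167) + 202)*L(-3, 4) = ((0*(-2 + 3) + 167) + 202)*(-1) = ((0*1 + 167) + 202)*(-1) = ((0 + 167) + 202)*(-1) = (167 + 202)*(-1) = 369*(-1) = -369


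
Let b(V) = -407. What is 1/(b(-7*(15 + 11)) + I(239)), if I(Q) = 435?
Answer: 1/28 ≈ 0.035714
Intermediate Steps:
1/(b(-7*(15 + 11)) + I(239)) = 1/(-407 + 435) = 1/28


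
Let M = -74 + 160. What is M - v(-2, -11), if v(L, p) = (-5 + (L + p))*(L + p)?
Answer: -148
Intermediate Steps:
M = 86
v(L, p) = (L + p)*(-5 + L + p) (v(L, p) = (-5 + L + p)*(L + p) = (L + p)*(-5 + L + p))
M - v(-2, -11) = 86 - ((-2)**2 + (-11)**2 - 5*(-2) - 5*(-11) + 2*(-2)*(-11)) = 86 - (4 + 121 + 10 + 55 + 44) = 86 - 1*234 = 86 - 234 = -148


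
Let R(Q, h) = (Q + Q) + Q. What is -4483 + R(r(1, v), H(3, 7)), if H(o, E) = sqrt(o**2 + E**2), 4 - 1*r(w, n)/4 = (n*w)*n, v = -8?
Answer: -5203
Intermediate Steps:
r(w, n) = 16 - 4*w*n**2 (r(w, n) = 16 - 4*n*w*n = 16 - 4*w*n**2)
H(o, E) = sqrt(E**2 + o**2)
R(Q, h) = 3*Q (R(Q, h) = 2*Q + Q = 3*Q)
-4483 + R(r(1, v), H(3, 7)) = -4483 + 3*(16 - 4*1*(-8)**2) = -4483 + 3*(16 - 4*1*64) = -4483 + 3*(16 - 256) = -4483 + 3*(-240) = -4483 - 720 = -5203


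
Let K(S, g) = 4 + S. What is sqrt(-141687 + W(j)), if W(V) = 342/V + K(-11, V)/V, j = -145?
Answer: I*sqrt(119160710)/29 ≈ 376.42*I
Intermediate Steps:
W(V) = 335/V (W(V) = 342/V + (4 - 11)/V = 342/V - 7/V = 335/V)
sqrt(-141687 + W(j)) = sqrt(-141687 + 335/(-145)) = sqrt(-141687 + 335*(-1/145)) = sqrt(-141687 - 67/29) = sqrt(-4108990/29) = I*sqrt(119160710)/29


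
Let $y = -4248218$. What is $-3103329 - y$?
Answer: $1144889$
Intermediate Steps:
$-3103329 - y = -3103329 - -4248218 = -3103329 + 4248218 = 1144889$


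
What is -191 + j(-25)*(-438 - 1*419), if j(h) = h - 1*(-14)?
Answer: 9236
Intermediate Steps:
j(h) = 14 + h (j(h) = h + 14 = 14 + h)
-191 + j(-25)*(-438 - 1*419) = -191 + (14 - 25)*(-438 - 1*419) = -191 - 11*(-438 - 419) = -191 - 11*(-857) = -191 + 9427 = 9236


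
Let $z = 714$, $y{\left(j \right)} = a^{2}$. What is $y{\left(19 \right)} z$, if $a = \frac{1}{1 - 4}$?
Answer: $\frac{238}{3} \approx 79.333$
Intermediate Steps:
$a = - \frac{1}{3}$ ($a = \frac{1}{-3} = - \frac{1}{3} \approx -0.33333$)
$y{\left(j \right)} = \frac{1}{9}$ ($y{\left(j \right)} = \left(- \frac{1}{3}\right)^{2} = \frac{1}{9}$)
$y{\left(19 \right)} z = \frac{1}{9} \cdot 714 = \frac{238}{3}$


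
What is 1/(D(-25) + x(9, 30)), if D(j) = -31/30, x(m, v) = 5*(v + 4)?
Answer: 30/5069 ≈ 0.0059183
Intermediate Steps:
x(m, v) = 20 + 5*v (x(m, v) = 5*(4 + v) = 20 + 5*v)
D(j) = -31/30 (D(j) = -31*1/30 = -31/30)
1/(D(-25) + x(9, 30)) = 1/(-31/30 + (20 + 5*30)) = 1/(-31/30 + (20 + 150)) = 1/(-31/30 + 170) = 1/(5069/30) = 30/5069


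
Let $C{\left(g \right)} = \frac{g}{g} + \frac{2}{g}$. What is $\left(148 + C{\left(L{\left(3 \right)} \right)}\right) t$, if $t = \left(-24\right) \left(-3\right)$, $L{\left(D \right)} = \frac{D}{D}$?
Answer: $10872$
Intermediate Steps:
$L{\left(D \right)} = 1$
$C{\left(g \right)} = 1 + \frac{2}{g}$
$t = 72$
$\left(148 + C{\left(L{\left(3 \right)} \right)}\right) t = \left(148 + \frac{2 + 1}{1}\right) 72 = \left(148 + 1 \cdot 3\right) 72 = \left(148 + 3\right) 72 = 151 \cdot 72 = 10872$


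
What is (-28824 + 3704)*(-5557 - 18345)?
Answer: 600418240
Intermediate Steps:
(-28824 + 3704)*(-5557 - 18345) = -25120*(-23902) = 600418240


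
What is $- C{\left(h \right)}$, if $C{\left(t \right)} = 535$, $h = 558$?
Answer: $-535$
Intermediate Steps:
$- C{\left(h \right)} = \left(-1\right) 535 = -535$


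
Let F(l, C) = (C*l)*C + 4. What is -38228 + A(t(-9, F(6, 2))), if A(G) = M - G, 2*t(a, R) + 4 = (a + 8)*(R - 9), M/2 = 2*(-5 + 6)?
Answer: -76425/2 ≈ -38213.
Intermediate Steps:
M = 4 (M = 2*(2*(-5 + 6)) = 2*(2*1) = 2*2 = 4)
F(l, C) = 4 + l*C² (F(l, C) = l*C² + 4 = 4 + l*C²)
t(a, R) = -2 + (-9 + R)*(8 + a)/2 (t(a, R) = -2 + ((a + 8)*(R - 9))/2 = -2 + ((8 + a)*(-9 + R))/2 = -2 + ((-9 + R)*(8 + a))/2 = -2 + (-9 + R)*(8 + a)/2)
A(G) = 4 - G
-38228 + A(t(-9, F(6, 2))) = -38228 + (4 - (-38 + 4*(4 + 6*2²) - 9/2*(-9) + (½)*(4 + 6*2²)*(-9))) = -38228 + (4 - (-38 + 4*(4 + 6*4) + 81/2 + (½)*(4 + 6*4)*(-9))) = -38228 + (4 - (-38 + 4*(4 + 24) + 81/2 + (½)*(4 + 24)*(-9))) = -38228 + (4 - (-38 + 4*28 + 81/2 + (½)*28*(-9))) = -38228 + (4 - (-38 + 112 + 81/2 - 126)) = -38228 + (4 - 1*(-23/2)) = -38228 + (4 + 23/2) = -38228 + 31/2 = -76425/2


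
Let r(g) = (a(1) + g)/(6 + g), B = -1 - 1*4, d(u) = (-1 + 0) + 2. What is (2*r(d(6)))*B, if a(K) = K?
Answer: -20/7 ≈ -2.8571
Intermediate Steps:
d(u) = 1 (d(u) = -1 + 2 = 1)
B = -5 (B = -1 - 4 = -5)
r(g) = (1 + g)/(6 + g)
(2*r(d(6)))*B = (2*((1 + 1)/(6 + 1)))*(-5) = (2*(2/7))*(-5) = (4/7)*(-5) = -20/7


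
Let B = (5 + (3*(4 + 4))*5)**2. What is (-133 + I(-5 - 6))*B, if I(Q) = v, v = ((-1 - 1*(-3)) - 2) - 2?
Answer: -2109375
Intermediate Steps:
v = -2 (v = ((-1 + 3) - 2) - 2 = (2 - 2) - 2 = 0 - 2 = -2)
B = 15625 (B = (5 + (3*8)*5)**2 = (5 + 24*5)**2 = (5 + 120)**2 = 125**2 = 15625)
I(Q) = -2
(-133 + I(-5 - 6))*B = (-133 - 2)*15625 = -135*15625 = -2109375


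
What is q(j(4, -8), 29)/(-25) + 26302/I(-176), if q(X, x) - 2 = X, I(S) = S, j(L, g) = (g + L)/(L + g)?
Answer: -329039/2200 ≈ -149.56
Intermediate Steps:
j(L, g) = 1 (j(L, g) = (L + g)/(L + g) = 1)
q(X, x) = 2 + X
q(j(4, -8), 29)/(-25) + 26302/I(-176) = (2 + 1)/(-25) + 26302/(-176) = 3*(-1/25) + 26302*(-1/176) = -3/25 - 13151/88 = -329039/2200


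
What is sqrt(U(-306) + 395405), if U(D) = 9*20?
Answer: sqrt(395585) ≈ 628.96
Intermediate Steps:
U(D) = 180
sqrt(U(-306) + 395405) = sqrt(180 + 395405) = sqrt(395585)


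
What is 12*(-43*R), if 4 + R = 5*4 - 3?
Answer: -6708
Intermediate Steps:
R = 13 (R = -4 + (5*4 - 3) = -4 + (20 - 3) = -4 + 17 = 13)
12*(-43*R) = 12*(-43*13) = 12*(-559) = -6708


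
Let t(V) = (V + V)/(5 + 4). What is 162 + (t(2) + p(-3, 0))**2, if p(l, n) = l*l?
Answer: 20347/81 ≈ 251.20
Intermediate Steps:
p(l, n) = l**2
t(V) = 2*V/9 (t(V) = (2*V)/9 = (2*V)*(1/9) = 2*V/9)
162 + (t(2) + p(-3, 0))**2 = 162 + ((2/9)*2 + (-3)**2)**2 = 162 + (4/9 + 9)**2 = 162 + (85/9)**2 = 162 + 7225/81 = 20347/81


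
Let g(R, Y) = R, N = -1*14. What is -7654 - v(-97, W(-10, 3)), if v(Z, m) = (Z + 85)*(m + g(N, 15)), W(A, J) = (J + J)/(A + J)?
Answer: -54826/7 ≈ -7832.3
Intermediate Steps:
N = -14
W(A, J) = 2*J/(A + J) (W(A, J) = (2*J)/(A + J) = 2*J/(A + J))
v(Z, m) = (-14 + m)*(85 + Z) (v(Z, m) = (Z + 85)*(m - 14) = (85 + Z)*(-14 + m) = (-14 + m)*(85 + Z))
-7654 - v(-97, W(-10, 3)) = -7654 - (-1190 - 14*(-97) + 85*(2*3/(-10 + 3)) - 194*3/(-10 + 3)) = -7654 - (-1190 + 1358 + 85*(2*3/(-7)) - 194*3/(-7)) = -7654 - (-1190 + 1358 + 85*(2*3*(-⅐)) - 194*3*(-1)/7) = -7654 - (-1190 + 1358 + 85*(-6/7) - 97*(-6/7)) = -7654 - (-1190 + 1358 - 510/7 + 582/7) = -7654 - 1*1248/7 = -7654 - 1248/7 = -54826/7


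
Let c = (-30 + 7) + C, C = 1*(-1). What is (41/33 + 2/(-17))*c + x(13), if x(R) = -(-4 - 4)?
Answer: -3552/187 ≈ -18.995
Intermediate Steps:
C = -1
x(R) = 8 (x(R) = -1*(-8) = 8)
c = -24 (c = (-30 + 7) - 1 = -23 - 1 = -24)
(41/33 + 2/(-17))*c + x(13) = (41/33 + 2/(-17))*(-24) + 8 = (41*(1/33) + 2*(-1/17))*(-24) + 8 = (41/33 - 2/17)*(-24) + 8 = (631/561)*(-24) + 8 = -5048/187 + 8 = -3552/187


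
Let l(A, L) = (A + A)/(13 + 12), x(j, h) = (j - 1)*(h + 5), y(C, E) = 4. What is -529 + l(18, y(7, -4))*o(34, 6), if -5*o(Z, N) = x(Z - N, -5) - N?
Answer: -65909/125 ≈ -527.27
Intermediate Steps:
x(j, h) = (-1 + j)*(5 + h)
o(Z, N) = N/5 (o(Z, N) = -((-5 - 1*(-5) + 5*(Z - N) - 5*(Z - N)) - N)/5 = -((-5 + 5 + (-5*N + 5*Z) + (-5*Z + 5*N)) - N)/5 = -(0 - N)/5 = -(-1)*N/5 = N/5)
l(A, L) = 2*A/25 (l(A, L) = (2*A)/25 = (2*A)*(1/25) = 2*A/25)
-529 + l(18, y(7, -4))*o(34, 6) = -529 + ((2/25)*18)*((⅕)*6) = -529 + (36/25)*(6/5) = -529 + 216/125 = -65909/125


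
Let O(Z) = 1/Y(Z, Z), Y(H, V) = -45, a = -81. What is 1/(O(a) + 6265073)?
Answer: 45/281928284 ≈ 1.5961e-7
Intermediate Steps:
O(Z) = -1/45 (O(Z) = 1/(-45) = -1/45)
1/(O(a) + 6265073) = 1/(-1/45 + 6265073) = 1/(281928284/45) = 45/281928284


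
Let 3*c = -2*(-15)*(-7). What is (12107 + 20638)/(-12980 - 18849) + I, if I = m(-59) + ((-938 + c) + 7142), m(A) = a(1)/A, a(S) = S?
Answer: 11517142290/1877911 ≈ 6133.0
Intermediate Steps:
c = -70 (c = (-2*(-15)*(-7))/3 = (30*(-7))/3 = (⅓)*(-210) = -70)
m(A) = 1/A
I = 361905/59 (I = 1/(-59) + ((-938 - 70) + 7142) = -1/59 + (-1008 + 7142) = -1/59 + 6134 = 361905/59 ≈ 6134.0)
(12107 + 20638)/(-12980 - 18849) + I = (12107 + 20638)/(-12980 - 18849) + 361905/59 = 32745/(-31829) + 361905/59 = 32745*(-1/31829) + 361905/59 = -32745/31829 + 361905/59 = 11517142290/1877911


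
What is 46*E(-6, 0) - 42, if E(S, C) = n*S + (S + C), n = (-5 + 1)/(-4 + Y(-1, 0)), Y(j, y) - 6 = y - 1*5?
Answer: -686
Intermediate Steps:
Y(j, y) = 1 + y (Y(j, y) = 6 + (y - 1*5) = 6 + (y - 5) = 6 + (-5 + y) = 1 + y)
n = 4/3 (n = (-5 + 1)/(-4 + (1 + 0)) = -4/(-4 + 1) = -4/(-3) = -4*(-1/3) = 4/3 ≈ 1.3333)
E(S, C) = C + 7*S/3 (E(S, C) = 4*S/3 + (S + C) = 4*S/3 + (C + S) = C + 7*S/3)
46*E(-6, 0) - 42 = 46*(0 + (7/3)*(-6)) - 42 = 46*(0 - 14) - 42 = 46*(-14) - 42 = -644 - 42 = -686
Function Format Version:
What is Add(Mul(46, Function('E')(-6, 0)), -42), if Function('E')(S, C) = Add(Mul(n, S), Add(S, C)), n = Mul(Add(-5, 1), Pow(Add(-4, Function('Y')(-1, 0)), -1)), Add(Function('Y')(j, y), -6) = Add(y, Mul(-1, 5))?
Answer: -686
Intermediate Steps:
Function('Y')(j, y) = Add(1, y) (Function('Y')(j, y) = Add(6, Add(y, Mul(-1, 5))) = Add(6, Add(y, -5)) = Add(6, Add(-5, y)) = Add(1, y))
n = Rational(4, 3) (n = Mul(Add(-5, 1), Pow(Add(-4, Add(1, 0)), -1)) = Mul(-4, Pow(Add(-4, 1), -1)) = Mul(-4, Pow(-3, -1)) = Mul(-4, Rational(-1, 3)) = Rational(4, 3) ≈ 1.3333)
Function('E')(S, C) = Add(C, Mul(Rational(7, 3), S)) (Function('E')(S, C) = Add(Mul(Rational(4, 3), S), Add(S, C)) = Add(Mul(Rational(4, 3), S), Add(C, S)) = Add(C, Mul(Rational(7, 3), S)))
Add(Mul(46, Function('E')(-6, 0)), -42) = Add(Mul(46, Add(0, Mul(Rational(7, 3), -6))), -42) = Add(Mul(46, Add(0, -14)), -42) = Add(Mul(46, -14), -42) = Add(-644, -42) = -686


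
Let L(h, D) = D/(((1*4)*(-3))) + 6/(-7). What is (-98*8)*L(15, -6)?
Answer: 280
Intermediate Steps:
L(h, D) = -6/7 - D/12 (L(h, D) = D/((4*(-3))) + 6*(-⅐) = D/(-12) - 6/7 = D*(-1/12) - 6/7 = -D/12 - 6/7 = -6/7 - D/12)
(-98*8)*L(15, -6) = (-98*8)*(-6/7 - 1/12*(-6)) = -784*(-6/7 + ½) = -784*(-5/14) = 280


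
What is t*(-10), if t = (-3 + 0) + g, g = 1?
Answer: 20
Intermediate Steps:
t = -2 (t = (-3 + 0) + 1 = -3 + 1 = -2)
t*(-10) = -2*(-10) = 20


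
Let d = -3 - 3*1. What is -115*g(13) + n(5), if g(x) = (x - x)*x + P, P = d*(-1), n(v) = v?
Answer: -685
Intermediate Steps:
d = -6 (d = -3 - 3 = -6)
P = 6 (P = -6*(-1) = 6)
g(x) = 6 (g(x) = (x - x)*x + 6 = 0*x + 6 = 0 + 6 = 6)
-115*g(13) + n(5) = -115*6 + 5 = -690 + 5 = -685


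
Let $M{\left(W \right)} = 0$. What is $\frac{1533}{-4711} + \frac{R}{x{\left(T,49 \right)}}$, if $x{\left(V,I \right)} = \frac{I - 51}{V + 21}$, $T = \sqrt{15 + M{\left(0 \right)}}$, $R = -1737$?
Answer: $\frac{24548583}{1346} + \frac{1737 \sqrt{15}}{2} \approx 21602.0$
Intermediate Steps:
$T = \sqrt{15}$ ($T = \sqrt{15 + 0} = \sqrt{15} \approx 3.873$)
$x{\left(V,I \right)} = \frac{-51 + I}{21 + V}$
$\frac{1533}{-4711} + \frac{R}{x{\left(T,49 \right)}} = \frac{1533}{-4711} - \frac{1737}{\frac{1}{21 + \sqrt{15}} \left(-51 + 49\right)} = 1533 \left(- \frac{1}{4711}\right) - \frac{1737}{\frac{1}{21 + \sqrt{15}} \left(-2\right)} = - \frac{219}{673} - \frac{1737}{\left(-2\right) \frac{1}{21 + \sqrt{15}}} = - \frac{219}{673} - 1737 \left(- \frac{21}{2} - \frac{\sqrt{15}}{2}\right) = - \frac{219}{673} + \left(\frac{36477}{2} + \frac{1737 \sqrt{15}}{2}\right) = \frac{24548583}{1346} + \frac{1737 \sqrt{15}}{2}$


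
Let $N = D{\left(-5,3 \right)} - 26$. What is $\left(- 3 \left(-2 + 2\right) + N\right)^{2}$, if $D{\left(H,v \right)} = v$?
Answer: $529$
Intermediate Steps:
$N = -23$ ($N = 3 - 26 = -23$)
$\left(- 3 \left(-2 + 2\right) + N\right)^{2} = \left(- 3 \left(-2 + 2\right) - 23\right)^{2} = \left(\left(-3\right) 0 - 23\right)^{2} = \left(0 - 23\right)^{2} = \left(-23\right)^{2} = 529$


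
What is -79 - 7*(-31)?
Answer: 138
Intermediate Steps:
-79 - 7*(-31) = -79 + 217 = 138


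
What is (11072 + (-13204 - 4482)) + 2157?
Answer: -4457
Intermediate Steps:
(11072 + (-13204 - 4482)) + 2157 = (11072 - 17686) + 2157 = -6614 + 2157 = -4457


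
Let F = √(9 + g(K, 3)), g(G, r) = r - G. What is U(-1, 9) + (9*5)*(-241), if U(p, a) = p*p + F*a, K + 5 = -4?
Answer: -10844 + 9*√21 ≈ -10803.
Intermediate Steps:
K = -9 (K = -5 - 4 = -9)
F = √21 (F = √(9 + (3 - 1*(-9))) = √(9 + (3 + 9)) = √(9 + 12) = √21 ≈ 4.5826)
U(p, a) = p² + a*√21 (U(p, a) = p*p + √21*a = p² + a*√21)
U(-1, 9) + (9*5)*(-241) = ((-1)² + 9*√21) + (9*5)*(-241) = (1 + 9*√21) + 45*(-241) = (1 + 9*√21) - 10845 = -10844 + 9*√21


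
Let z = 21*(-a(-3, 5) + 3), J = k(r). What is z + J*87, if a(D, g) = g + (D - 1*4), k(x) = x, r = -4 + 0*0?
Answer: -243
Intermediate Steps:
r = -4 (r = -4 + 0 = -4)
J = -4
a(D, g) = -4 + D + g (a(D, g) = g + (D - 4) = g + (-4 + D) = -4 + D + g)
z = 105 (z = 21*(-(-4 - 3 + 5) + 3) = 21*(-1*(-2) + 3) = 21*(2 + 3) = 21*5 = 105)
z + J*87 = 105 - 4*87 = 105 - 348 = -243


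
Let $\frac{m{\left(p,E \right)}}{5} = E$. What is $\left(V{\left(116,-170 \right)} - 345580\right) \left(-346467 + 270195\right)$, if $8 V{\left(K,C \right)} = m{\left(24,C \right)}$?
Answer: $26366181660$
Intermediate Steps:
$m{\left(p,E \right)} = 5 E$
$V{\left(K,C \right)} = \frac{5 C}{8}$
$\left(V{\left(116,-170 \right)} - 345580\right) \left(-346467 + 270195\right) = \left(\frac{5}{8} \left(-170\right) - 345580\right) \left(-346467 + 270195\right) = \left(- \frac{425}{4} - 345580\right) \left(-76272\right) = \left(- \frac{1382745}{4}\right) \left(-76272\right) = 26366181660$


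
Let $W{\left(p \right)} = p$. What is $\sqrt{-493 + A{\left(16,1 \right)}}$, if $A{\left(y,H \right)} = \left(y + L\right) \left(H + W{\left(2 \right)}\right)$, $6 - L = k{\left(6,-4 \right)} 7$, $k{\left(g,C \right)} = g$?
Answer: $i \sqrt{553} \approx 23.516 i$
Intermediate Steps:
$L = -36$ ($L = 6 - 6 \cdot 7 = 6 - 42 = -36$)
$A{\left(y,H \right)} = \left(-36 + y\right) \left(2 + H\right)$ ($A{\left(y,H \right)} = \left(y - 36\right) \left(H + 2\right) = \left(-36 + y\right) \left(2 + H\right)$)
$\sqrt{-493 + A{\left(16,1 \right)}} = \sqrt{-493 + \left(-72 - 36 + 2 \cdot 16 + 1 \cdot 16\right)} = \sqrt{-493 + \left(-72 - 36 + 32 + 16\right)} = \sqrt{-493 - 60} = \sqrt{-553} = i \sqrt{553}$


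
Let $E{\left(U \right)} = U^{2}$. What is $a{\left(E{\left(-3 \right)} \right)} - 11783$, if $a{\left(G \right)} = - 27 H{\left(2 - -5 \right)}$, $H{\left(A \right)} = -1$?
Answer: $-11756$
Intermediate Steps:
$a{\left(G \right)} = 27$ ($a{\left(G \right)} = \left(-27\right) \left(-1\right) = 27$)
$a{\left(E{\left(-3 \right)} \right)} - 11783 = 27 - 11783 = -11756$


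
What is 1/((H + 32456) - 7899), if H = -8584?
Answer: 1/15973 ≈ 6.2606e-5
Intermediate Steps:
1/((H + 32456) - 7899) = 1/((-8584 + 32456) - 7899) = 1/(23872 - 7899) = 1/15973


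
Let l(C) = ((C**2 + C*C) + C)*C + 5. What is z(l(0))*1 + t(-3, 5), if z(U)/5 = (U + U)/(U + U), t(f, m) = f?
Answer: 2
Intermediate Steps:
l(C) = 5 + C*(C + 2*C**2) (l(C) = ((C**2 + C**2) + C)*C + 5 = (2*C**2 + C)*C + 5 = (C + 2*C**2)*C + 5 = C*(C + 2*C**2) + 5 = 5 + C*(C + 2*C**2))
z(U) = 5 (z(U) = 5*((U + U)/(U + U)) = 5*((2*U)/((2*U))) = 5*((2*U)*(1/(2*U))) = 5*1 = 5)
z(l(0))*1 + t(-3, 5) = 5*1 - 3 = 5 - 3 = 2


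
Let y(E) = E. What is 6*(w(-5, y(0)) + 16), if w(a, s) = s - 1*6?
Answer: 60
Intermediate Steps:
w(a, s) = -6 + s (w(a, s) = s - 6 = -6 + s)
6*(w(-5, y(0)) + 16) = 6*((-6 + 0) + 16) = 6*(-6 + 16) = 6*10 = 60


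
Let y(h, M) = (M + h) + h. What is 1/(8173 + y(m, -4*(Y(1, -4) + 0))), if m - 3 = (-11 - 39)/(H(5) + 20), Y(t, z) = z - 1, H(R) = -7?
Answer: 13/106487 ≈ 0.00012208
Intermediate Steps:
Y(t, z) = -1 + z
m = -11/13 (m = 3 + (-11 - 39)/(-7 + 20) = 3 - 50/13 = -11/13 ≈ -0.84615)
y(h, M) = M + 2*h
1/(8173 + y(m, -4*(Y(1, -4) + 0))) = 1/(8173 + (-4*((-1 - 4) + 0) + 2*(-11/13))) = 1/(8173 + (-4*(-5 + 0) - 22/13)) = 1/(8173 + (-4*(-5) - 22/13)) = 1/(8173 + (20 - 22/13)) = 1/(8173 + 238/13) = 1/(106487/13) = 13/106487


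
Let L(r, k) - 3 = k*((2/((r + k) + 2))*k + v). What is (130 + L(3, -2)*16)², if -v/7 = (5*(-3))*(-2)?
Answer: 433555684/9 ≈ 4.8173e+7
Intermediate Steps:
v = -210 (v = -7*5*(-3)*(-2) = -(-105)*(-2) = -7*30 = -210)
L(r, k) = 3 + k*(-210 + 2*k/(2 + k + r)) (L(r, k) = 3 + k*((2/((r + k) + 2))*k - 210) = 3 + k*((2/((k + r) + 2))*k - 210) = 3 + k*((2/(2 + k + r))*k - 210) = 3 + k*(2*k/(2 + k + r) - 210) = 3 + k*(-210 + 2*k/(2 + k + r)))
(130 + L(3, -2)*16)² = (130 + ((6 - 417*(-2) - 208*(-2)² + 3*3 - 210*(-2)*3)/(2 - 2 + 3))*16)² = (130 + ((6 + 834 - 208*4 + 9 + 1260)/3)*16)² = (130 + ((6 + 834 - 832 + 9 + 1260)/3)*16)² = (130 + ((⅓)*1277)*16)² = (130 + (1277/3)*16)² = (130 + 20432/3)² = (20822/3)² = 433555684/9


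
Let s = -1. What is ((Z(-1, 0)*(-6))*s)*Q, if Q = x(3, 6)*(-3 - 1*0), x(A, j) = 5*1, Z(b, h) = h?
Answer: 0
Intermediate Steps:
x(A, j) = 5
Q = -15 (Q = 5*(-3 - 1*0) = 5*(-3 + 0) = 5*(-3) = -15)
((Z(-1, 0)*(-6))*s)*Q = ((0*(-6))*(-1))*(-15) = (0*(-1))*(-15) = 0*(-15) = 0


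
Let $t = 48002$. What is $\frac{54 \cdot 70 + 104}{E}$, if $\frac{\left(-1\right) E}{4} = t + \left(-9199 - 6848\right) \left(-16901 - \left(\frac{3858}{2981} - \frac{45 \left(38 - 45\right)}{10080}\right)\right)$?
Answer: $- \frac{92625632}{25877905362347} \approx -3.5793 \cdot 10^{-6}$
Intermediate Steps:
$E = - \frac{25877905362347}{23848}$ ($E = - 4 \left(48002 + \left(-9199 - 6848\right) \left(-16901 - \left(\frac{3858}{2981} - \frac{45 \left(38 - 45\right)}{10080}\right)\right)\right) = - 4 \left(48002 - 16047 \left(-16901 - \left(\frac{3858}{2981} - 45 \left(-7\right) \frac{1}{10080}\right)\right)\right) = - 4 \left(48002 - 16047 \left(-16901 - \frac{126437}{95392}\right)\right) = - 4 \left(48002 - - \frac{25873326355563}{95392}\right) = - 4 \left(48002 + \frac{25873326355563}{95392}\right) = \left(-4\right) \frac{25877905362347}{95392} = - \frac{25877905362347}{23848} \approx -1.0851 \cdot 10^{9}$)
$\frac{54 \cdot 70 + 104}{E} = \frac{54 \cdot 70 + 104}{- \frac{25877905362347}{23848}} = \left(3780 + 104\right) \left(- \frac{23848}{25877905362347}\right) = 3884 \left(- \frac{23848}{25877905362347}\right) = - \frac{92625632}{25877905362347}$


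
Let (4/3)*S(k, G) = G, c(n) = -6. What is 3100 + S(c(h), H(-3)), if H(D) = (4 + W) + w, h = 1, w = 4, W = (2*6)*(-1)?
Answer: 3097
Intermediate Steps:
W = -12 (W = 12*(-1) = -12)
H(D) = -4 (H(D) = (4 - 12) + 4 = -8 + 4 = -4)
S(k, G) = 3*G/4
3100 + S(c(h), H(-3)) = 3100 + (¾)*(-4) = 3100 - 3 = 3097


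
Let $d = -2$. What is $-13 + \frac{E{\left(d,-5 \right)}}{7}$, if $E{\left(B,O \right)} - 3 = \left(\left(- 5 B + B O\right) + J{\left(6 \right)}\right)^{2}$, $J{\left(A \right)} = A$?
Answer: $84$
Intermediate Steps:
$E{\left(B,O \right)} = 3 + \left(6 - 5 B + B O\right)^{2}$ ($E{\left(B,O \right)} = 3 + \left(\left(- 5 B + B O\right) + 6\right)^{2} = 3 + \left(6 - 5 B + B O\right)^{2}$)
$-13 + \frac{E{\left(d,-5 \right)}}{7} = -13 + \frac{3 + \left(6 - -10 - -10\right)^{2}}{7} = -13 + \left(3 + \left(6 + 10 + 10\right)^{2}\right) \frac{1}{7} = -13 + \left(3 + 26^{2}\right) \frac{1}{7} = -13 + \left(3 + 676\right) \frac{1}{7} = -13 + 679 \cdot \frac{1}{7} = -13 + 97 = 84$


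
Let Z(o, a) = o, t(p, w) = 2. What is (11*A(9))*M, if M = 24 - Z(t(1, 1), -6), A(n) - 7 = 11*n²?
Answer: 217316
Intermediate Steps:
A(n) = 7 + 11*n²
M = 22 (M = 24 - 1*2 = 24 - 2 = 22)
(11*A(9))*M = (11*(7 + 11*9²))*22 = (11*(7 + 11*81))*22 = (11*(7 + 891))*22 = (11*898)*22 = 9878*22 = 217316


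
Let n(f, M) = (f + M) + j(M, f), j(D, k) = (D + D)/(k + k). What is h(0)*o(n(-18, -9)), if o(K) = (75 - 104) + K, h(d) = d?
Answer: 0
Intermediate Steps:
j(D, k) = D/k (j(D, k) = (2*D)/((2*k)) = (2*D)*(1/(2*k)) = D/k)
n(f, M) = M + f + M/f (n(f, M) = (f + M) + M/f = (M + f) + M/f = M + f + M/f)
o(K) = -29 + K
h(0)*o(n(-18, -9)) = 0*(-29 + (-9 - 18 - 9/(-18))) = 0*(-29 + (-9 - 18 - 9*(-1/18))) = 0*(-29 + (-9 - 18 + ½)) = 0*(-29 - 53/2) = 0*(-111/2) = 0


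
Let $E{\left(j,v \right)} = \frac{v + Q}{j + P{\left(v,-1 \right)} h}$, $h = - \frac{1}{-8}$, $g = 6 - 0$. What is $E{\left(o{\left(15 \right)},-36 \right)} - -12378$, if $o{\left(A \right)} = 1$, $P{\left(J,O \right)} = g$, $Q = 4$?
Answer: $\frac{86518}{7} \approx 12360.0$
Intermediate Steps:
$g = 6$ ($g = 6 + 0 = 6$)
$h = \frac{1}{8}$ ($h = \left(-1\right) \left(- \frac{1}{8}\right) = \frac{1}{8} \approx 0.125$)
$P{\left(J,O \right)} = 6$
$E{\left(j,v \right)} = \frac{4 + v}{\frac{3}{4} + j}$ ($E{\left(j,v \right)} = \frac{v + 4}{j + 6 \cdot \frac{1}{8}} = \frac{4 + v}{j + \frac{3}{4}} = \frac{4 + v}{\frac{3}{4} + j}$)
$E{\left(o{\left(15 \right)},-36 \right)} - -12378 = \frac{4 \left(4 - 36\right)}{3 + 4 \cdot 1} - -12378 = 4 \frac{1}{3 + 4} \left(-32\right) + 12378 = 4 \cdot \frac{1}{7} \left(-32\right) + 12378 = - \frac{128}{7} + 12378 = \frac{86518}{7}$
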